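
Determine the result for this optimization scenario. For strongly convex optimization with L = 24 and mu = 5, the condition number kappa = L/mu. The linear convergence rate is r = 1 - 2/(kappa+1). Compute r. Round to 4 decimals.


Step 1: Compute the condition number.
kappa = L/mu = 24/5 = 4.8
Step 2: Compute the convergence rate.
r = 1 - 2/(kappa + 1) = 1 - 2*mu/(L + mu) = (L - mu)/(L + mu) = 19/29 = 0.6552


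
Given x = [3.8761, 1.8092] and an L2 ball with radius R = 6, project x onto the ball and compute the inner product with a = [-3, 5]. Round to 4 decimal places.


Step 1: Compute ||x|| (intermediates to 6 decimals).
||x|| = sqrt(3.8761^2 + 1.8092^2) = 4.277541
Step 2: Project.
Since ||x|| <= R, proj = x (no scaling needed).
proj(x) = [3.8761, 1.8092]
Step 3: Dot product.
a^T * proj(x) = -3*3.8761 + 5*1.8092 = -2.5823


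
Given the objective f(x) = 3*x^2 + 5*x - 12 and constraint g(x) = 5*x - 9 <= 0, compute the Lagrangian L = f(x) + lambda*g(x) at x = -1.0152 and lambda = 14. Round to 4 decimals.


Step 1: Evaluate f(x).
f(-1.0152) = 3*(-1.0152)^2 + 5*(-1.0152) - 12 = -13.9841
Step 2: Evaluate g(x).
g(-1.0152) = 5*-1.0152 - 9 = -14.076
Step 3: Compute Lagrangian.
L = -13.9841 + 14*-14.076 = -211.0481


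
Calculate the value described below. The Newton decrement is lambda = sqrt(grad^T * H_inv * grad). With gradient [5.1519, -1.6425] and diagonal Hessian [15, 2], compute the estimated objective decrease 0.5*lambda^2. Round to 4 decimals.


Step 1: H is diagonal, so H^(-1) * g = [0.3435, -0.8213].
Step 2: g^T H^(-1) g = sum_i g_i^2 / H_ii
  = (5.1519)^2/15 + (-1.6425)^2/2
  = 1.7695 + 1.3489 = 3.1184
Step 3: Objective decrease = 0.5 * g^T H^(-1) g = 1.5592


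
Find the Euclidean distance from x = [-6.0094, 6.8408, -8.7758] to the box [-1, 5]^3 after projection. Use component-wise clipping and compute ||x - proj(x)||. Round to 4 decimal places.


Project each component onto [-1, 5].
clip(-6.0094) = -1.0, clip(6.8408) = 5.0, clip(-8.7758) = -1.0
Projection = [-1.0, 5.0, -1.0]
Squared diffs: [25.0941, 3.3885, 60.4631]
Distance = sqrt(88.9457) = 9.4311


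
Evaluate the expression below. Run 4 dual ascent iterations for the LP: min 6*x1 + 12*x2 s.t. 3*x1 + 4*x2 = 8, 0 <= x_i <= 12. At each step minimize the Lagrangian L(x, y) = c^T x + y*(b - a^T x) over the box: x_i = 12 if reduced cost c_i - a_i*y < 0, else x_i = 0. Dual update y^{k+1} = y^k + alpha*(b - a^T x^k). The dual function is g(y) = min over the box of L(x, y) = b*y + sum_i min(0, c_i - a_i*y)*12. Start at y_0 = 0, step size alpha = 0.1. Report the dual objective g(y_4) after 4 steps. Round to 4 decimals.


Dual ascent for LP: min 6*x1 + 12*x2, 3*x1 + 4*x2 = 8, 0 <= x_i <= 12
Step 1: y^k = 0.0, reduced costs: (6.0, 12.0)
  x^k = (0.0, 0.0), subgradient = b - a^T x = 8.0
  y^{k+1} = 0.0 + 0.1*8.0 = 0.8
Step 2: y^k = 0.8, reduced costs: (3.6, 8.8)
  x^k = (0.0, 0.0), subgradient = b - a^T x = 8.0
  y^{k+1} = 0.8 + 0.1*8.0 = 1.6
Step 3: y^k = 1.6, reduced costs: (1.2, 5.6)
  x^k = (0.0, 0.0), subgradient = b - a^T x = 8.0
  y^{k+1} = 1.6 + 0.1*8.0 = 2.4
Step 4: y^k = 2.4, reduced costs: (-1.2, 2.4)
  x^k = (12.0, 0.0), subgradient = b - a^T x = -28.0
  y^{k+1} = 2.4 + 0.1*-28.0 = -0.4
Dual objective at y_4 = -0.4: reduced costs (7.2, 13.6), box minimizer x = (0.0, 0.0)
g(y_4) = b*y + (c1 - a1*y)*x1 + (c2 - a2*y)*x2 = 8*(-0.4) + 7.2*0.0 + 13.6*0.0 = -3.2 + 0.0 + 0.0 = -3.2


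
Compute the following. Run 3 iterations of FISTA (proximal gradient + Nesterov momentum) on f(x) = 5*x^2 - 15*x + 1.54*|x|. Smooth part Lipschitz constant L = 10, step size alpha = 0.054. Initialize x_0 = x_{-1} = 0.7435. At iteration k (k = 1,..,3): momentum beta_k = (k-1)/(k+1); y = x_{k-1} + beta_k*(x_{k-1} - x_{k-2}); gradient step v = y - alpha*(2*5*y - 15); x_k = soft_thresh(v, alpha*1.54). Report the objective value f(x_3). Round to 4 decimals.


FISTA on f(x) = 5*x^2 - 15*x + 1.54*|x|
L = 10, alpha = 0.054
Iteration 1: beta = 0.0, y = 0.7435 + 0.0*(0.7435 - 0.7435) = 0.7435
  grad(y) = -7.565, v = y - alpha*grad = 1.152
  prox(v) = soft_thresh(1.152, 0.0832) = 1.0689
Iteration 2: beta = 0.3333, y = 1.0689 + 0.3333*(1.0689 - 0.7435) = 1.1773
  grad(y) = -3.227, v = y - alpha*grad = 1.3516
  prox(v) = soft_thresh(1.3516, 0.0832) = 1.2684
Iteration 3: beta = 0.5, y = 1.2684 + 0.5*(1.2684 - 1.0689) = 1.3682
  grad(y) = -1.3183, v = y - alpha*grad = 1.4394
  prox(v) = soft_thresh(1.4394, 0.0832) = 1.3562
f(x_3) = 5*1.3562^2 - 15*1.3562 + 1.54*|1.3562| = -9.0581


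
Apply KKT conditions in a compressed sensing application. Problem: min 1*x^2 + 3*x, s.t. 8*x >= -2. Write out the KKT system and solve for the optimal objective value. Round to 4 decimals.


Step 1: Try lambda = 0 (constraint inactive).
x_unc = -3/(2*1) = -1.5
Check: 8*-1.5 = -12.0 < -2 -- violated!
Step 2: Constraint must be active: 8*x = -2
x* = -2/8 = -0.25
lambda = (2*1*(-0.25) + 3)/8 = 0.3125
Step 3: Compute optimal value.
f(x*) = 1*(-0.25)^2 + 3*(-0.25) = -0.6875


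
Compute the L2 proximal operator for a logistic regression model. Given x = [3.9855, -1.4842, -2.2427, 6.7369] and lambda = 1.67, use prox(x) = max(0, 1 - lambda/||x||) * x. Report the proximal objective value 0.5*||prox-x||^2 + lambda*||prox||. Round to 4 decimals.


Step 1: Compute ||x||.
||x|| = 8.2766
Step 2: Compute scaling factor.
scale = max(0, 1 - 1.67/8.2766) = 0.7982
Step 3: prox(x) = [3.1813, -1.1847, -1.7902, 5.3776]
||prox(x)|| = 6.6066
Step 4: Proximal objective.
0.5*||prox-x||^2 = 1.3945
lambda*||prox|| = 11.033
Total = 12.4275


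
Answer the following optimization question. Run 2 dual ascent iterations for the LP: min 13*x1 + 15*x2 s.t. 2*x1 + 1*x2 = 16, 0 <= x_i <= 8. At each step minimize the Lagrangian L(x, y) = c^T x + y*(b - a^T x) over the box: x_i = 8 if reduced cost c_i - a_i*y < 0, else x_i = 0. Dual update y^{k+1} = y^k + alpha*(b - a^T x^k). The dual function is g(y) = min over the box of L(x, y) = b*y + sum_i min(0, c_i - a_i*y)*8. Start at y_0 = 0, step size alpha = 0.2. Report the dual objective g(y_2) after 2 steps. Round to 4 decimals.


Dual ascent for LP: min 13*x1 + 15*x2, 2*x1 + 1*x2 = 16, 0 <= x_i <= 8
Step 1: y^k = 0.0, reduced costs: (13.0, 15.0)
  x^k = (0.0, 0.0), subgradient = b - a^T x = 16.0
  y^{k+1} = 0.0 + 0.2*16.0 = 3.2
Step 2: y^k = 3.2, reduced costs: (6.6, 11.8)
  x^k = (0.0, 0.0), subgradient = b - a^T x = 16.0
  y^{k+1} = 3.2 + 0.2*16.0 = 6.4
Dual objective at y_2 = 6.4: reduced costs (0.2, 8.6), box minimizer x = (0.0, 0.0)
g(y_2) = b*y + (c1 - a1*y)*x1 + (c2 - a2*y)*x2 = 16*6.4 + 0.2*0.0 + 8.6*0.0 = 102.4 + 0.0 + 0.0 = 102.4


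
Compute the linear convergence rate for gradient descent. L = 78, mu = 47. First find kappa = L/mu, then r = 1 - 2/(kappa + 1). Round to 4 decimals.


Step 1: Compute the condition number.
kappa = L/mu = 78/47 = 1.6596
Step 2: Compute the convergence rate.
r = 1 - 2/(kappa + 1) = 1 - 2*mu/(L + mu) = (L - mu)/(L + mu) = 31/125 = 0.248


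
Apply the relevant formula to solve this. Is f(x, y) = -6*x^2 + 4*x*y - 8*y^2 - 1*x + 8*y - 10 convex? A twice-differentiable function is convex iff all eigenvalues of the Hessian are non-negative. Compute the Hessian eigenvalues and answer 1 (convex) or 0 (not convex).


The Hessian of f(x,y) = -6*x^2 + 4*x*y - 8*y^2 - 1*x + 8*y - 10 is:
H = [[-12, 4], [4, -16]]
Trace = -12 - 16 = -28
Determinant = -12*-16 - (4)^2 = 176
Discriminant = (-28)^2 - 4*176 = 80.0
Eigenvalues: lambda_1 = -18.4721, lambda_2 = -9.5279
The function is not convex.

0


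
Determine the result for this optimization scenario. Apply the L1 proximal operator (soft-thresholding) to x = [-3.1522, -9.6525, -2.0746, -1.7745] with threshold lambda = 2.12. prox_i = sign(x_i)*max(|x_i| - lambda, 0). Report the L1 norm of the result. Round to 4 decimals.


Soft-thresholding with lambda = 2.12:
prox(-3.1522) = sign(-3.1522)*max(|-3.1522| - 2.12, 0) = -1.0322
prox(-9.6525) = sign(-9.6525)*max(|-9.6525| - 2.12, 0) = -7.5325
prox(-2.0746) = sign(-2.0746)*max(|-2.0746| - 2.12, 0) = 0.0
prox(-1.7745) = sign(-1.7745)*max(|-1.7745| - 2.12, 0) = 0.0
prox(x) = [-1.0322, -7.5325, 0.0, 0.0]
||prox(x)||_1 = 1.0322 + 7.5325 + 0.0 + 0.0 = 8.5647


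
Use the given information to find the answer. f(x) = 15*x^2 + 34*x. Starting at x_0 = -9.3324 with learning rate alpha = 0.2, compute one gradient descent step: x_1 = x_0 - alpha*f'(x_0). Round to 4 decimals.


We compute the gradient at x_0 and apply the update.
f'(x) = 30*x + 34
f'(-9.3324) = 30*-9.3324 + 34 = -245.972
x_1 = -9.3324 - 0.2*-245.972 = 39.862


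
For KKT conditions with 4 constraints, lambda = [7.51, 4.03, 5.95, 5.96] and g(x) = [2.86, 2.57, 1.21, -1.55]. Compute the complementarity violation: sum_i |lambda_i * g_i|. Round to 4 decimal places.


KKT complementary slackness check:
lambda_1 * g_1 = 7.51 * 2.86 = 21.4786
lambda_2 * g_2 = 4.03 * 2.57 = 10.3571
lambda_3 * g_3 = 5.95 * 1.21 = 7.1995
lambda_4 * g_4 = 5.96 * -1.55 = -9.238
Total violation = 21.4786 + 10.3571 + 7.1995 + 9.238 = 48.2732


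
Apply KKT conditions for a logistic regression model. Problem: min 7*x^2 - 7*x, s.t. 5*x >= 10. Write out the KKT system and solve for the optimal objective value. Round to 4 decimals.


Step 1: Try lambda = 0 (constraint inactive).
x_unc = 7/(2*7) = 0.5
Check: 5*0.5 = 2.5 < 10 -- violated!
Step 2: Constraint must be active: 5*x = 10
x* = 10/5 = 2.0
lambda = (2*7*2.0 - 7)/5 = 4.2
Step 3: Compute optimal value.
f(x*) = 7*2.0^2 - 7*2.0 = 14.0


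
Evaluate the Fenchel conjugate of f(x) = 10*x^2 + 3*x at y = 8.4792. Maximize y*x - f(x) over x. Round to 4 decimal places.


f*(y) = sup_x {y*x - a*x^2 - b*x} = sup_x {(y-b)*x - a*x^2}
FOC: (y - b) - 2a*x = 0 => x* = (y - b)/(2a)
x* = (8.4792 - 3)/(2*10) = 0.274
f*(8.4792) = (y-b)^2/(4a) = (8.4792 - 3)^2/(4*10)
= 30.0216/40 = 0.7505


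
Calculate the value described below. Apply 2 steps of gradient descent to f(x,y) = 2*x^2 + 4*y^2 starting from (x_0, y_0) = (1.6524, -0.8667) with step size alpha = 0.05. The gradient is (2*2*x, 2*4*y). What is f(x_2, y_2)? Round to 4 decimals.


Gradient descent on f(x,y) = 2*x^2 + 4*y^2.
Starting point: (1.6524, -0.8667), alpha = 0.05
Step 1: grad_x = 2*2*1.6524 = 6.6096, grad_y = 2*4*-0.8667 = -6.9336
  x_1 = 1.6524 - 0.05*6.6096 = 1.3219
  y_1 = -0.8667 - 0.05*-6.9336 = -0.52
Step 2: grad_x = 2*2*1.3219 = 5.2877, grad_y = 2*4*-0.52 = -4.1602
  x_2 = 1.3219 - 0.05*5.2877 = 1.0575
  y_2 = -0.52 - 0.05*-4.1602 = -0.312
f(1.0575, -0.312) = 2*1.0575^2 + 4*(-0.312)^2 = 2.6262


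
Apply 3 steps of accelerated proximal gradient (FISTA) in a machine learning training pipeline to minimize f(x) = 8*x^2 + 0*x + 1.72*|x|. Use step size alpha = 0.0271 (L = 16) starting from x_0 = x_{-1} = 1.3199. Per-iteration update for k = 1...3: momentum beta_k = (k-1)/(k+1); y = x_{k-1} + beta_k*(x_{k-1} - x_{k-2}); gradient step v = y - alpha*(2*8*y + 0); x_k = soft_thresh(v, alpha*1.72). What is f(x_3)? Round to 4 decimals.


FISTA on f(x) = 8*x^2 + 0*x + 1.72*|x|
L = 16, alpha = 0.0271
Iteration 1: beta = 0.0, y = 1.3199 + 0.0*(1.3199 - 1.3199) = 1.3199
  grad(y) = 21.1184, v = y - alpha*grad = 0.7476
  prox(v) = soft_thresh(0.7476, 0.0466) = 0.701
Iteration 2: beta = 0.3333, y = 0.701 + 0.3333*(0.701 - 1.3199) = 0.4947
  grad(y) = 7.9148, v = y - alpha*grad = 0.2802
  prox(v) = soft_thresh(0.2802, 0.0466) = 0.2336
Iteration 3: beta = 0.5, y = 0.2336 + 0.5*(0.2336 - 0.701) = -0.0001
  grad(y) = -0.0021, v = y - alpha*grad = -0.0001
  prox(v) = soft_thresh(-0.0001, 0.0466) = 0.0
f(x_3) = 8*0.0^2 + 0*0.0 + 1.72*|0.0| = 0.0


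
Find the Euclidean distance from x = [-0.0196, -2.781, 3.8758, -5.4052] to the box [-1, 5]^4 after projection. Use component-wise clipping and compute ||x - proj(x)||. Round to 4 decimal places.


Project each component onto [-1, 5].
clip(-0.0196) = -0.0196, clip(-2.781) = -1.0, clip(3.8758) = 3.8758, clip(-5.4052) = -1.0
Projection = [-0.0196, -1.0, 3.8758, -1.0]
Squared diffs: [0.0, 3.172, 0.0, 19.4058]
Distance = sqrt(22.5778) = 4.7516


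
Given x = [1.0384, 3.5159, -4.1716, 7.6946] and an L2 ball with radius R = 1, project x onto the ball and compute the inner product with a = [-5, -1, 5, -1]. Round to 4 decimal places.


Step 1: Compute ||x|| (intermediates to 6 decimals).
||x|| = sqrt(1.0384^2 + 3.5159^2 + (-4.1716)^2 + 7.6946^2) = 9.489412
Step 2: Project.
Since ||x|| > R, scale = R/||x|| = 1/9.489412 = 0.105381, proj(x) = scale * x
proj(x) = [0.109428, 0.370509, -0.439607, 0.810865]
Step 3: Dot product.
a^T * proj(x) = -5*0.109428 - 1*0.370509 + 5*(-0.439607) - 1*0.810865 = -3.9265


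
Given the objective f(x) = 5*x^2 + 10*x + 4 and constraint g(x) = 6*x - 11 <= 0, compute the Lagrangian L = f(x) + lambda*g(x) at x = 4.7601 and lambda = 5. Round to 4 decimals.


Step 1: Evaluate f(x).
f(4.7601) = 5*4.7601^2 + 10*4.7601 + 4 = 164.8938
Step 2: Evaluate g(x).
g(4.7601) = 6*4.7601 - 11 = 17.5606
Step 3: Compute Lagrangian.
L = 164.8938 + 5*17.5606 = 252.6968


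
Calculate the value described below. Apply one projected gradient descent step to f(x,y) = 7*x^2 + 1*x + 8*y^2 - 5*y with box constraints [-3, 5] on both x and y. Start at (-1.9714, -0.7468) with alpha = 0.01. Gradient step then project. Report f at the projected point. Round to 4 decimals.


Step 1: Compute gradient at (-1.9714, -0.7468).
grad_x = 2*7*-1.9714 + 1 = -26.5996
grad_y = 2*8*-0.7468 - 5 = -16.9488
Step 2: Gradient step.
x_raw = -1.9714 - 0.01*-26.5996 = -1.7054
y_raw = -0.7468 - 0.01*-16.9488 = -0.5773
Step 3: Project onto [-3, 5].
x_proj = clip(-1.7054) = -1.7054
y_proj = clip(-0.5773) = -0.5773
Step 4: Evaluate f.
f(-1.7054, -0.5773) = 24.2063


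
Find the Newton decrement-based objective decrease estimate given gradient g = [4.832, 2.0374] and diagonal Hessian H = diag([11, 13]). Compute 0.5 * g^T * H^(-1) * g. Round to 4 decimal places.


Step 1: H is diagonal, so H^(-1) * g = [0.4393, 0.1567].
Step 2: g^T H^(-1) g = sum_i g_i^2 / H_ii
  = (4.832)^2/11 + (2.0374)^2/13
  = 2.1226 + 0.3193 = 2.4419
Step 3: Objective decrease = 0.5 * g^T H^(-1) g = 1.2209


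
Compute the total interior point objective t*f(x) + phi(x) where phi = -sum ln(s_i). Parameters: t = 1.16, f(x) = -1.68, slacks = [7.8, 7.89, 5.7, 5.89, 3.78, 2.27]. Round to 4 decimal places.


Step 1: Compute log-barrier.
ln values: [2.0541, 2.0656, 1.7405, 1.7733, 1.3297, 0.8198]
phi = -(2.0541 + 2.0656 + 1.7405 + 1.7733 + 1.3297 + 0.8198) = -9.7829
Step 2: Compute augmented objective.
t*f(x) = 1.16*-1.68 = -1.9488
Total = -1.9488 - 9.7829 = -11.7317


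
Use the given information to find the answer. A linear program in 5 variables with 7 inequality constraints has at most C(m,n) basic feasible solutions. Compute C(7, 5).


Each vertex corresponds to some choice of n active constraints out of m, so the number of vertices is at most C(m, n) = m! / (n!(m-n)!).
m = 7, n = 5
Numerator: 7 * 6 * 5 * 4 * 3
Denominator: 5! = 120
C(7, 5) = 21


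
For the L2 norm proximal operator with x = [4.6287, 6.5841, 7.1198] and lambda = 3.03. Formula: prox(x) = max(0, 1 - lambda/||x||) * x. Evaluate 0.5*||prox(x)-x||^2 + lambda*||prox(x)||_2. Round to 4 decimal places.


Step 1: Compute ||x||.
||x|| = 10.7455
Step 2: Compute scaling factor.
scale = max(0, 1 - 3.03/10.7455) = 0.718
Step 3: prox(x) = [3.3235, 4.7275, 5.1122]
||prox(x)|| = 7.7155
Step 4: Proximal objective.
0.5*||prox-x||^2 = 4.5905
lambda*||prox|| = 23.378
Total = 27.9686


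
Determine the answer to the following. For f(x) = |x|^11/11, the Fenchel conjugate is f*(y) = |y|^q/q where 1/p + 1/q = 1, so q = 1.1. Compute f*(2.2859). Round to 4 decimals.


The conjugate exponent q satisfies 1/p + 1/q = 1.
p = 11, so q = 11/(11 - 1) = 1.1
|y|^q = 2.2859^1.1 = 2.4829
f*(2.2859) = 2.4829 / 1.1 = 2.2572


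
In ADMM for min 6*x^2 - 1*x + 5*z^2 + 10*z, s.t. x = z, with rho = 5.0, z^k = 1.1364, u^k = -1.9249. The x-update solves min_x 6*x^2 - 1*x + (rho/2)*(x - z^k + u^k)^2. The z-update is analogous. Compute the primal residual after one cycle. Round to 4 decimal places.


ADMM iteration with rho = 5.0, z^k = 1.1364, u^k = -1.9249
Step 1: x-update.
Minimize 6*x^2 - 1*x + (5.0/2)*(x - 1.1364 - 1.9249)^2
FOC: (2*6 + 5.0)*x = 1 + 5.0*(1.1364 + 1.9249)
x^{k+1} = 0.9592
Step 2: z-update.
Minimize 5*z^2 + 10*z + (5.0/2)*(0.9592 - z - 1.9249)^2
FOC: (2*5 + 5.0)*z = -10 + 5.0*(0.9592 - 1.9249)
z^{k+1} = -0.9886
Step 3: u-update.
u^{k+1} = -1.9249 + 0.9592 + 0.9886 = 0.0229
Step 4: Primal residual = |0.9592 + 0.9886| = 1.9478


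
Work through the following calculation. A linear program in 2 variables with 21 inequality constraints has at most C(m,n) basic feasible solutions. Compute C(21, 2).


Each vertex corresponds to some choice of n active constraints out of m, so the number of vertices is at most C(m, n) = m! / (n!(m-n)!).
m = 21, n = 2
Numerator: 21 * 20
Denominator: 2! = 2
C(21, 2) = 210


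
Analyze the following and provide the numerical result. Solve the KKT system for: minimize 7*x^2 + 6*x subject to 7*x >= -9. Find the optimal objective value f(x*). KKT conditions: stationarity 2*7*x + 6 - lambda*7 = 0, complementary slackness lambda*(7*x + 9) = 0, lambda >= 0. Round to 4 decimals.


Step 1: Try lambda = 0 (constraint inactive).
Stationarity: 2*7*x + 6 = 0
x* = -6/(2*7) = -3/7 = -0.4286 (rounded; the exact value -3/7 is used below)
Check constraint: 7*-0.4286 = -3.0002 >= -9 -- satisfied.
Step 2: Compute optimal value.
f(x*) = 7*(-3/7)^2 + 6*(-3/7) = -1.2857


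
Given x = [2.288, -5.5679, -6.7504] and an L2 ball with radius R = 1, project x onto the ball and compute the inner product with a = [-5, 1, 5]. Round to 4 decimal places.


Step 1: Compute ||x|| (intermediates to 6 decimals).
||x|| = sqrt(2.288^2 + (-5.5679)^2 + (-6.7504)^2) = 9.044576
Step 2: Project.
Since ||x|| > R, scale = R/||x|| = 1/9.044576 = 0.110564, proj(x) = scale * x
proj(x) = [0.25297, -0.615609, -0.746351]
Step 3: Dot product.
a^T * proj(x) = -5*0.25297 + 1*(-0.615609) + 5*(-0.746351) = -5.6122


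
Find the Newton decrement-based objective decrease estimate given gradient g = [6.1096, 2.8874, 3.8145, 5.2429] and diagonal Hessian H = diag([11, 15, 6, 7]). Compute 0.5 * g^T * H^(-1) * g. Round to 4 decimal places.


Step 1: H is diagonal, so H^(-1) * g = [0.5554, 0.1925, 0.6358, 0.749].
Step 2: g^T H^(-1) g = sum_i g_i^2 / H_ii
  = (6.1096)^2/11 + (2.8874)^2/15 + (3.8145)^2/6 + (5.2429)^2/7
  = 3.3934 + 0.5558 + 2.4251 + 3.9269 = 10.3011
Step 3: Objective decrease = 0.5 * g^T H^(-1) g = 5.1506


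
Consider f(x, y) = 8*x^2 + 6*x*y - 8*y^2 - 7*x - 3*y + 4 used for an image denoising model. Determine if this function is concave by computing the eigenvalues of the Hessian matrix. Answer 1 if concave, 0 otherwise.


The Hessian of f(x,y) = 8*x^2 + 6*x*y - 8*y^2 - 7*x - 3*y + 4 is:
H = [[16, 6], [6, -16]]
Trace = 16 - 16 = 0
Determinant = 16*-16 - (6)^2 = -292
Discriminant = (0)^2 - 4*-292 = 1168.0
Eigenvalues: lambda_1 = -17.088, lambda_2 = 17.088
The function is not concave.

0


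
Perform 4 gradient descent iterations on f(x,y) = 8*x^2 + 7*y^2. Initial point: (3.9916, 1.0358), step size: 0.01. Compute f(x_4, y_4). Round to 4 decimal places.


Gradient descent on f(x,y) = 8*x^2 + 7*y^2.
Starting point: (3.9916, 1.0358), alpha = 0.01
Step 1: grad_x = 2*8*3.9916 = 63.8656, grad_y = 2*7*1.0358 = 14.5012
  x_1 = 3.9916 - 0.01*63.8656 = 3.3529
  y_1 = 1.0358 - 0.01*14.5012 = 0.8908
Step 2: grad_x = 2*8*3.3529 = 53.6471, grad_y = 2*7*0.8908 = 12.471
  x_2 = 3.3529 - 0.01*53.6471 = 2.8165
  y_2 = 0.8908 - 0.01*12.471 = 0.7661
Step 3: grad_x = 2*8*2.8165 = 45.0636, grad_y = 2*7*0.7661 = 10.7251
  x_3 = 2.8165 - 0.01*45.0636 = 2.3658
  y_3 = 0.7661 - 0.01*10.7251 = 0.6588
Step 4: grad_x = 2*8*2.3658 = 37.8534, grad_y = 2*7*0.6588 = 9.2236
  x_4 = 2.3658 - 0.01*37.8534 = 1.9873
  y_4 = 0.6588 - 0.01*9.2236 = 0.5666
f(1.9873, 0.5666) = 8*1.9873^2 + 7*0.5666^2 = 33.8422


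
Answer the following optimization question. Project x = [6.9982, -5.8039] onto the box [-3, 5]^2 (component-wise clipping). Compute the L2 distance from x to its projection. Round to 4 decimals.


Project each component onto [-3, 5].
clip(6.9982) = 5.0, clip(-5.8039) = -3.0
Projection = [5.0, -3.0]
Squared diffs: [3.9928, 7.8619]
Distance = sqrt(11.8547) = 3.4431


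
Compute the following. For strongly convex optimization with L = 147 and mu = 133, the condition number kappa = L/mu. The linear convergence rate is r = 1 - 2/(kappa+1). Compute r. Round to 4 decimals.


Step 1: Compute the condition number.
kappa = L/mu = 147/133 = 1.1053
Step 2: Compute the convergence rate.
r = 1 - 2/(kappa + 1) = 1 - 2*mu/(L + mu) = (L - mu)/(L + mu) = 14/280 = 0.05


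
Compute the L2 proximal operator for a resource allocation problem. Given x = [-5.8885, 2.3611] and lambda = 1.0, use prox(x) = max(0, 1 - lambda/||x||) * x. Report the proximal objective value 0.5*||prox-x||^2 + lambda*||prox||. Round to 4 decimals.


Step 1: Compute ||x||.
||x|| = 6.3442
Step 2: Compute scaling factor.
scale = max(0, 1 - 1.0/6.3442) = 0.8424
Step 3: prox(x) = [-4.9603, 1.9889]
||prox(x)|| = 5.3442
Step 4: Proximal objective.
0.5*||prox-x||^2 = 0.5
lambda*||prox|| = 5.3442
Total = 5.8442


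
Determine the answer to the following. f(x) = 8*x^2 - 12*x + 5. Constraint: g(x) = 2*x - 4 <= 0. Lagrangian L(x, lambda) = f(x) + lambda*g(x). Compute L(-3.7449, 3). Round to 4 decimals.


Step 1: Evaluate f(x).
f(-3.7449) = 8*(-3.7449)^2 - 12*(-3.7449) + 5 = 162.133
Step 2: Evaluate g(x).
g(-3.7449) = 2*-3.7449 - 4 = -11.4898
Step 3: Compute Lagrangian.
L = 162.133 + 3*-11.4898 = 127.6636


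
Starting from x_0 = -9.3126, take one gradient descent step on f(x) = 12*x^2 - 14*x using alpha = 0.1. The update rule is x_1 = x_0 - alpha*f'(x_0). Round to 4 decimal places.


We compute the gradient at x_0 and apply the update.
f'(x) = 24*x - 14
f'(-9.3126) = 24*-9.3126 - 14 = -237.5024
x_1 = -9.3126 - 0.1*-237.5024 = 14.4376


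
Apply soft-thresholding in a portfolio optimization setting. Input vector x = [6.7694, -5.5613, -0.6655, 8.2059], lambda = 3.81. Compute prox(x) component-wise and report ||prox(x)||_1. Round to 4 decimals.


Soft-thresholding with lambda = 3.81:
prox(6.7694) = sign(6.7694)*max(|6.7694| - 3.81, 0) = 2.9594
prox(-5.5613) = sign(-5.5613)*max(|-5.5613| - 3.81, 0) = -1.7513
prox(-0.6655) = sign(-0.6655)*max(|-0.6655| - 3.81, 0) = 0.0
prox(8.2059) = sign(8.2059)*max(|8.2059| - 3.81, 0) = 4.3959
prox(x) = [2.9594, -1.7513, 0.0, 4.3959]
||prox(x)||_1 = 2.9594 + 1.7513 + 0.0 + 4.3959 = 9.1066


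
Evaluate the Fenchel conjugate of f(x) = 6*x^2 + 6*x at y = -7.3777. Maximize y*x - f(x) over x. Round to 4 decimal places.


f*(y) = sup_x {y*x - a*x^2 - b*x} = sup_x {(y-b)*x - a*x^2}
FOC: (y - b) - 2a*x = 0 => x* = (y - b)/(2a)
x* = (-7.3777 - 6)/(2*6) = -1.1148
f*(-7.3777) = (y-b)^2/(4a) = (-7.3777 - 6)^2/(4*6)
= 178.9629/24 = 7.4568


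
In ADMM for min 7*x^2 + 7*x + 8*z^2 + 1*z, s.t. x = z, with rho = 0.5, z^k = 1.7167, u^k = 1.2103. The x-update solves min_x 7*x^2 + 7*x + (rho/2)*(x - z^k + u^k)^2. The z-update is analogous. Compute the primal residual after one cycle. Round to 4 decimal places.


ADMM iteration with rho = 0.5, z^k = 1.7167, u^k = 1.2103
Step 1: x-update.
Minimize 7*x^2 + 7*x + (0.5/2)*(x - 1.7167 + 1.2103)^2
FOC: (2*7 + 0.5)*x = -7 + 0.5*(1.7167 - 1.2103)
x^{k+1} = -0.4653
Step 2: z-update.
Minimize 8*z^2 + 1*z + (0.5/2)*(-0.4653 - z + 1.2103)^2
FOC: (2*8 + 0.5)*z = -1 + 0.5*(-0.4653 + 1.2103)
z^{k+1} = -0.038
Step 3: u-update.
u^{k+1} = 1.2103 - 0.4653 + 0.038 = 0.783
Step 4: Primal residual = |-0.4653 + 0.038| = 0.4273


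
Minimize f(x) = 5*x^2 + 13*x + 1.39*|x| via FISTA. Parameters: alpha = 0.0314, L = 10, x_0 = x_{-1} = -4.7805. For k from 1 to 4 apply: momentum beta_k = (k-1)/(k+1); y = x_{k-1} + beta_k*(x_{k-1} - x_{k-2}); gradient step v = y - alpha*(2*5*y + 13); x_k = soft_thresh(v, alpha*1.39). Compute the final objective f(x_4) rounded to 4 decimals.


FISTA on f(x) = 5*x^2 + 13*x + 1.39*|x|
L = 10, alpha = 0.0314
Iteration 1: beta = 0.0, y = -4.7805 + 0.0*(-4.7805 + 4.7805) = -4.7805
  grad(y) = -34.805, v = y - alpha*grad = -3.6876
  prox(v) = soft_thresh(-3.6876, 0.0436) = -3.644
Iteration 2: beta = 0.3333, y = -3.644 + 0.3333*(-3.644 + 4.7805) = -3.2651
  grad(y) = -19.6514, v = y - alpha*grad = -2.6481
  prox(v) = soft_thresh(-2.6481, 0.0436) = -2.6044
Iteration 3: beta = 0.5, y = -2.6044 + 0.5*(-2.6044 + 3.644) = -2.0847
  grad(y) = -7.8467, v = y - alpha*grad = -1.8383
  prox(v) = soft_thresh(-1.8383, 0.0436) = -1.7946
Iteration 4: beta = 0.6, y = -1.7946 + 0.6*(-1.7946 + 2.6044) = -1.3088
  grad(y) = -0.0876, v = y - alpha*grad = -1.306
  prox(v) = soft_thresh(-1.306, 0.0436) = -1.2624
f(x_4) = 5*(-1.2624)^2 + 13*(-1.2624) + 1.39*|-1.2624| = -6.6882


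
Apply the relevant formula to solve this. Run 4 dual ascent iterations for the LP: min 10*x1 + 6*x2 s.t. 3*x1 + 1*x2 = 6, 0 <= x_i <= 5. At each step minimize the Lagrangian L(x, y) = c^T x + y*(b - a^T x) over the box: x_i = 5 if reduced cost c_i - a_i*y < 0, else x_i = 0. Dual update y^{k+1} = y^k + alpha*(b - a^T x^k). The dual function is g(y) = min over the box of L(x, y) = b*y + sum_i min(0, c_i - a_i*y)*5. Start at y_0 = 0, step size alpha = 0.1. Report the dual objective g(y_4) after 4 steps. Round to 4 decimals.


Dual ascent for LP: min 10*x1 + 6*x2, 3*x1 + 1*x2 = 6, 0 <= x_i <= 5
Step 1: y^k = 0.0, reduced costs: (10.0, 6.0)
  x^k = (0.0, 0.0), subgradient = b - a^T x = 6.0
  y^{k+1} = 0.0 + 0.1*6.0 = 0.6
Step 2: y^k = 0.6, reduced costs: (8.2, 5.4)
  x^k = (0.0, 0.0), subgradient = b - a^T x = 6.0
  y^{k+1} = 0.6 + 0.1*6.0 = 1.2
Step 3: y^k = 1.2, reduced costs: (6.4, 4.8)
  x^k = (0.0, 0.0), subgradient = b - a^T x = 6.0
  y^{k+1} = 1.2 + 0.1*6.0 = 1.8
Step 4: y^k = 1.8, reduced costs: (4.6, 4.2)
  x^k = (0.0, 0.0), subgradient = b - a^T x = 6.0
  y^{k+1} = 1.8 + 0.1*6.0 = 2.4
Dual objective at y_4 = 2.4: reduced costs (2.8, 3.6), box minimizer x = (0.0, 0.0)
g(y_4) = b*y + (c1 - a1*y)*x1 + (c2 - a2*y)*x2 = 6*2.4 + 2.8*0.0 + 3.6*0.0 = 14.4 + 0.0 + 0.0 = 14.4


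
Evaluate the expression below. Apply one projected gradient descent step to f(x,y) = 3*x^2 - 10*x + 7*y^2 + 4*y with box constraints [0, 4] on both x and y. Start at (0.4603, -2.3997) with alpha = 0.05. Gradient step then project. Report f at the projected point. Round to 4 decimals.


Step 1: Compute gradient at (0.4603, -2.3997).
grad_x = 2*3*0.4603 - 10 = -7.2382
grad_y = 2*7*-2.3997 + 4 = -29.5958
Step 2: Gradient step.
x_raw = 0.4603 - 0.05*-7.2382 = 0.8222
y_raw = -2.3997 - 0.05*-29.5958 = -0.9199
Step 3: Project onto [0, 4].
x_proj = clip(0.8222) = 0.8222
y_proj = clip(-0.9199) = 0.0
Step 4: Evaluate f.
f(0.8222, 0.0) = -6.194


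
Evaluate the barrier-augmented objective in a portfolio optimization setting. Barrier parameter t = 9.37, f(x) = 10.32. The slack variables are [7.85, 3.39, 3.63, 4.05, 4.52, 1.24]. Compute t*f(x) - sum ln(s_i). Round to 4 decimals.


Step 1: Compute log-barrier.
ln values: [2.0605, 1.2208, 1.2892, 1.3987, 1.5085, 0.2151]
phi = -(2.0605 + 1.2208 + 1.2892 + 1.3987 + 1.5085 + 0.2151) = -7.6929
Step 2: Compute augmented objective.
t*f(x) = 9.37*10.32 = 96.6984
Total = 96.6984 - 7.6929 = 89.0055


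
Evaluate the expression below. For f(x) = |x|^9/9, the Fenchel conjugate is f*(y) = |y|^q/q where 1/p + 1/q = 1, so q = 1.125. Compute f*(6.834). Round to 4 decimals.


The conjugate exponent q satisfies 1/p + 1/q = 1.
p = 9, so q = 9/(9 - 1) = 1.125
|y|^q = 6.834^1.125 = 8.6898
f*(6.834) = 8.6898 / 1.125 = 7.7243


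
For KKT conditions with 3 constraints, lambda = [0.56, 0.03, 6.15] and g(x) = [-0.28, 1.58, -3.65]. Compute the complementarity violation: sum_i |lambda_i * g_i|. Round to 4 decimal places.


KKT complementary slackness check:
lambda_1 * g_1 = 0.56 * -0.28 = -0.1568
lambda_2 * g_2 = 0.03 * 1.58 = 0.0474
lambda_3 * g_3 = 6.15 * -3.65 = -22.4475
Total violation = 0.1568 + 0.0474 + 22.4475 = 22.6517


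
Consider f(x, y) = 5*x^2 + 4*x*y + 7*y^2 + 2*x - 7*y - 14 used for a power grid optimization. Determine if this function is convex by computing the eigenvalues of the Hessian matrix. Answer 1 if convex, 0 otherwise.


The Hessian of f(x,y) = 5*x^2 + 4*x*y + 7*y^2 + 2*x - 7*y - 14 is:
H = [[10, 4], [4, 14]]
Trace = 10 + 14 = 24
Determinant = 10*14 - (4)^2 = 124
Discriminant = (24)^2 - 4*124 = 80.0
Eigenvalues: lambda_1 = 7.5279, lambda_2 = 16.4721
The function is convex.

1


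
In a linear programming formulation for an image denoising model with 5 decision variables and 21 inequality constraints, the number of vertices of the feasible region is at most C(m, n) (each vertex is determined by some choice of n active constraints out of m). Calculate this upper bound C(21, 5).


Each vertex corresponds to some choice of n active constraints out of m, so the number of vertices is at most C(m, n) = m! / (n!(m-n)!).
m = 21, n = 5
Numerator: 21 * 20 * 19 * 18 * 17
Denominator: 5! = 120
C(21, 5) = 20349


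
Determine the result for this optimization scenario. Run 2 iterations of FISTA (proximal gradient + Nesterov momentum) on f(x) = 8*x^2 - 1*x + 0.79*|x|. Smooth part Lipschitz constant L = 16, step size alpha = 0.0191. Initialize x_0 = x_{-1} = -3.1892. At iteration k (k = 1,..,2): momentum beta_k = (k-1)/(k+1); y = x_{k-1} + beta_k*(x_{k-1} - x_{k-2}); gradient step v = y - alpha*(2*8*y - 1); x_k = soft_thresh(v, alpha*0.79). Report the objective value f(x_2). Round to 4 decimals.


FISTA on f(x) = 8*x^2 - 1*x + 0.79*|x|
L = 16, alpha = 0.0191
Iteration 1: beta = 0.0, y = -3.1892 + 0.0*(-3.1892 + 3.1892) = -3.1892
  grad(y) = -52.0272, v = y - alpha*grad = -2.1955
  prox(v) = soft_thresh(-2.1955, 0.0151) = -2.1804
Iteration 2: beta = 0.3333, y = -2.1804 + 0.3333*(-2.1804 + 3.1892) = -1.8441
  grad(y) = -30.506, v = y - alpha*grad = -1.2615
  prox(v) = soft_thresh(-1.2615, 0.0151) = -1.2464
f(x_2) = 8*(-1.2464)^2 - 1*(-1.2464) + 0.79*|-1.2464| = 14.6585


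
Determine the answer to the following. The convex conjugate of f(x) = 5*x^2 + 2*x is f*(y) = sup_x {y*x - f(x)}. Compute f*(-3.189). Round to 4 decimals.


f*(y) = sup_x {y*x - a*x^2 - b*x} = sup_x {(y-b)*x - a*x^2}
FOC: (y - b) - 2a*x = 0 => x* = (y - b)/(2a)
x* = (-3.189 - 2)/(2*5) = -0.5189
f*(-3.189) = (y-b)^2/(4a) = (-3.189 - 2)^2/(4*5)
= 26.9257/20 = 1.3463


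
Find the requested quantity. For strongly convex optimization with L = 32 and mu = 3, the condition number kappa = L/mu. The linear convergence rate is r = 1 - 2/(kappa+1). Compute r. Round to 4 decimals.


Step 1: Compute the condition number.
kappa = L/mu = 32/3 = 10.6667
Step 2: Compute the convergence rate.
r = 1 - 2/(kappa + 1) = 1 - 2*mu/(L + mu) = (L - mu)/(L + mu) = 29/35 = 0.8286


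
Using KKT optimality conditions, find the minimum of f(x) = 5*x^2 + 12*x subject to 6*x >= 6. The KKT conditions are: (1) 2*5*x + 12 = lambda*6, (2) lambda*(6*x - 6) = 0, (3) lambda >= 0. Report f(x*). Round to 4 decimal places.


Step 1: Try lambda = 0 (constraint inactive).
x_unc = -12/(2*5) = -1.2
Check: 6*-1.2 = -7.2 < 6 -- violated!
Step 2: Constraint must be active: 6*x = 6
x* = 6/6 = 1.0
lambda = (2*5*1.0 + 12)/6 = 3.6667
Step 3: Compute optimal value.
f(x*) = 5*1.0^2 + 12*1.0 = 17.0


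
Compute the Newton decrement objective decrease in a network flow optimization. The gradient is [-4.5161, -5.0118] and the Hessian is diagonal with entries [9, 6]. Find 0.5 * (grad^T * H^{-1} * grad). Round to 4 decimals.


Step 1: H is diagonal, so H^(-1) * g = [-0.5018, -0.8353].
Step 2: g^T H^(-1) g = sum_i g_i^2 / H_ii
  = (-4.5161)^2/9 + (-5.0118)^2/6
  = 2.2661 + 4.1864 = 6.4525
Step 3: Objective decrease = 0.5 * g^T H^(-1) g = 3.2262


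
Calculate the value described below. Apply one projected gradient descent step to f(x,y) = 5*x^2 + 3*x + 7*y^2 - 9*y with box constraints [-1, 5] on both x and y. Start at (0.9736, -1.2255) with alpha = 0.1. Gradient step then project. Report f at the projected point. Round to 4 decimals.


Step 1: Compute gradient at (0.9736, -1.2255).
grad_x = 2*5*0.9736 + 3 = 12.736
grad_y = 2*7*-1.2255 - 9 = -26.157
Step 2: Gradient step.
x_raw = 0.9736 - 0.1*12.736 = -0.3
y_raw = -1.2255 - 0.1*-26.157 = 1.3902
Step 3: Project onto [-1, 5].
x_proj = clip(-0.3) = -0.3
y_proj = clip(1.3902) = 1.3902
Step 4: Evaluate f.
f(-0.3, 1.3902) = 0.5668


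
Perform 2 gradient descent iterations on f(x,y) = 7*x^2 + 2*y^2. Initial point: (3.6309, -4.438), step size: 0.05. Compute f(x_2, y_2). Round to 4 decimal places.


Gradient descent on f(x,y) = 7*x^2 + 2*y^2.
Starting point: (3.6309, -4.438), alpha = 0.05
Step 1: grad_x = 2*7*3.6309 = 50.8326, grad_y = 2*2*-4.438 = -17.752
  x_1 = 3.6309 - 0.05*50.8326 = 1.0893
  y_1 = -4.438 - 0.05*-17.752 = -3.5504
Step 2: grad_x = 2*7*1.0893 = 15.2498, grad_y = 2*2*-3.5504 = -14.2016
  x_2 = 1.0893 - 0.05*15.2498 = 0.3268
  y_2 = -3.5504 - 0.05*-14.2016 = -2.8403
f(0.3268, -2.8403) = 7*0.3268^2 + 2*(-2.8403)^2 = 16.8823


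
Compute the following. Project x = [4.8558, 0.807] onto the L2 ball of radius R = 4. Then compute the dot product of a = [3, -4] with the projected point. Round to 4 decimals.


Step 1: Compute ||x|| (intermediates to 6 decimals).
||x|| = sqrt(4.8558^2 + 0.807^2) = 4.922402
Step 2: Project.
Since ||x|| > R, scale = R/||x|| = 4/4.922402 = 0.812611, proj(x) = scale * x
proj(x) = [3.945876, 0.655777]
Step 3: Dot product.
a^T * proj(x) = 3*3.945876 - 4*0.655777 = 9.2145


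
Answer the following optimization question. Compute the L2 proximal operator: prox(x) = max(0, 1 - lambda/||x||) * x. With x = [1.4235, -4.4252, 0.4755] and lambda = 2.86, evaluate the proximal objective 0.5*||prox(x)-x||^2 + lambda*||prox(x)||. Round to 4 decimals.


Step 1: Compute ||x||.
||x|| = 4.6728
Step 2: Compute scaling factor.
scale = max(0, 1 - 2.86/4.6728) = 0.3879
Step 3: prox(x) = [0.5522, -1.7167, 0.1845]
||prox(x)|| = 1.8128
Step 4: Proximal objective.
0.5*||prox-x||^2 = 4.0898
lambda*||prox|| = 5.1846
Total = 9.2743


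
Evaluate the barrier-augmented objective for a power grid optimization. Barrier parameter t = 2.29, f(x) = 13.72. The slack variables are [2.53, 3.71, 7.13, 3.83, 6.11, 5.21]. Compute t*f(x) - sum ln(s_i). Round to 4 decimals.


Step 1: Compute log-barrier.
ln values: [0.9282, 1.311, 1.9643, 1.3429, 1.8099, 1.6506]
phi = -(0.9282 + 1.311 + 1.9643 + 1.3429 + 1.8099 + 1.6506) = -9.0069
Step 2: Compute augmented objective.
t*f(x) = 2.29*13.72 = 31.4188
Total = 31.4188 - 9.0069 = 22.4119


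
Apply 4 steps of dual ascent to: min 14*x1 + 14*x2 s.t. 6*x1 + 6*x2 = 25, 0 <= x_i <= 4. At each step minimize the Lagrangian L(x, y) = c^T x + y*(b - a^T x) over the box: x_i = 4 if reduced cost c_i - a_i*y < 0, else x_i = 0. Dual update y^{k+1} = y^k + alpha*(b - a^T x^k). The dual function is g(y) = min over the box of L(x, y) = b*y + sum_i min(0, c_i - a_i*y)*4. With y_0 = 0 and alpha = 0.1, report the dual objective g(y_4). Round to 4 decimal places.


Dual ascent for LP: min 14*x1 + 14*x2, 6*x1 + 6*x2 = 25, 0 <= x_i <= 4
Step 1: y^k = 0.0, reduced costs: (14.0, 14.0)
  x^k = (0.0, 0.0), subgradient = b - a^T x = 25.0
  y^{k+1} = 0.0 + 0.1*25.0 = 2.5
Step 2: y^k = 2.5, reduced costs: (-1.0, -1.0)
  x^k = (4.0, 4.0), subgradient = b - a^T x = -23.0
  y^{k+1} = 2.5 + 0.1*-23.0 = 0.2
Step 3: y^k = 0.2, reduced costs: (12.8, 12.8)
  x^k = (0.0, 0.0), subgradient = b - a^T x = 25.0
  y^{k+1} = 0.2 + 0.1*25.0 = 2.7
Step 4: y^k = 2.7, reduced costs: (-2.2, -2.2)
  x^k = (4.0, 4.0), subgradient = b - a^T x = -23.0
  y^{k+1} = 2.7 + 0.1*-23.0 = 0.4
Dual objective at y_4 = 0.4: reduced costs (11.6, 11.6), box minimizer x = (0.0, 0.0)
g(y_4) = b*y + (c1 - a1*y)*x1 + (c2 - a2*y)*x2 = 25*0.4 + 11.6*0.0 + 11.6*0.0 = 10.0 + 0.0 + 0.0 = 10.0


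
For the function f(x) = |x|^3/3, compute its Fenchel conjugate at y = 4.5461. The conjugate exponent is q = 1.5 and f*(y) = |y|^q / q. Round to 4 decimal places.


The conjugate exponent q satisfies 1/p + 1/q = 1.
p = 3, so q = 3/(3 - 1) = 1.5
|y|^q = 4.5461^1.5 = 9.693
f*(4.5461) = 9.693 / 1.5 = 6.462


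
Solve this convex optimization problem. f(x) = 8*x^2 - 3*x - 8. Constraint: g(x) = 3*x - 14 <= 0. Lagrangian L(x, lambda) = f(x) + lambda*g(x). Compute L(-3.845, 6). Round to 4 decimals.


Step 1: Evaluate f(x).
f(-3.845) = 8*(-3.845)^2 - 3*(-3.845) - 8 = 121.8072
Step 2: Evaluate g(x).
g(-3.845) = 3*-3.845 - 14 = -25.535
Step 3: Compute Lagrangian.
L = 121.8072 + 6*-25.535 = -31.4028


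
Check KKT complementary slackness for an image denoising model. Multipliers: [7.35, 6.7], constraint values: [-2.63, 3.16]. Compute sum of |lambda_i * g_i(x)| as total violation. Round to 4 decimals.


KKT complementary slackness check:
lambda_1 * g_1 = 7.35 * -2.63 = -19.3305
lambda_2 * g_2 = 6.7 * 3.16 = 21.172
Total violation = 19.3305 + 21.172 = 40.5025


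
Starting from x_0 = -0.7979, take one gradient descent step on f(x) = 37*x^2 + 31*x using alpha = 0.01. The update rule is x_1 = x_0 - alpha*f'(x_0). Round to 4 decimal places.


We compute the gradient at x_0 and apply the update.
f'(x) = 74*x + 31
f'(-0.7979) = 74*-0.7979 + 31 = -28.0446
x_1 = -0.7979 - 0.01*-28.0446 = -0.5175


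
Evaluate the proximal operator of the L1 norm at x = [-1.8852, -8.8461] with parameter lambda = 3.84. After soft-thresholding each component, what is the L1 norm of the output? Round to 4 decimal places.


Soft-thresholding with lambda = 3.84:
prox(-1.8852) = sign(-1.8852)*max(|-1.8852| - 3.84, 0) = 0.0
prox(-8.8461) = sign(-8.8461)*max(|-8.8461| - 3.84, 0) = -5.0061
prox(x) = [0.0, -5.0061]
||prox(x)||_1 = 0.0 + 5.0061 = 5.0061


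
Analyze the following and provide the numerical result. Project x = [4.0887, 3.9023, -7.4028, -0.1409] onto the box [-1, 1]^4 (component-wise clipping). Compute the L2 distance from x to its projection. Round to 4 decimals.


Project each component onto [-1, 1].
clip(4.0887) = 1.0, clip(3.9023) = 1.0, clip(-7.4028) = -1.0, clip(-0.1409) = -0.1409
Projection = [1.0, 1.0, -1.0, -0.1409]
Squared diffs: [9.5401, 8.4233, 40.9958, 0.0]
Distance = sqrt(58.9592) = 7.6785


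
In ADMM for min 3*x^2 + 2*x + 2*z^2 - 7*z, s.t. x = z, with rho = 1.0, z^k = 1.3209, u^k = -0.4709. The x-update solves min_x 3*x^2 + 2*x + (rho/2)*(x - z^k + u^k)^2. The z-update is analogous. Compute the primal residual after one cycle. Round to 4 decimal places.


ADMM iteration with rho = 1.0, z^k = 1.3209, u^k = -0.4709
Step 1: x-update.
Minimize 3*x^2 + 2*x + (1.0/2)*(x - 1.3209 - 0.4709)^2
FOC: (2*3 + 1.0)*x = -2 + 1.0*(1.3209 + 0.4709)
x^{k+1} = -0.0297
Step 2: z-update.
Minimize 2*z^2 - 7*z + (1.0/2)*(-0.0297 - z - 0.4709)^2
FOC: (2*2 + 1.0)*z = 7 + 1.0*(-0.0297 - 0.4709)
z^{k+1} = 1.2999
Step 3: u-update.
u^{k+1} = -0.4709 - 0.0297 - 1.2999 = -1.8005
Step 4: Primal residual = |-0.0297 - 1.2999| = 1.3296


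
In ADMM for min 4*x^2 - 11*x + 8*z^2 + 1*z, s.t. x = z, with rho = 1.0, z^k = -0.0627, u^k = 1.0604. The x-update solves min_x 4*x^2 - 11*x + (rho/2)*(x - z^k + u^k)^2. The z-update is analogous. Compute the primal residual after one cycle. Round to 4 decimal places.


ADMM iteration with rho = 1.0, z^k = -0.0627, u^k = 1.0604
Step 1: x-update.
Minimize 4*x^2 - 11*x + (1.0/2)*(x + 0.0627 + 1.0604)^2
FOC: (2*4 + 1.0)*x = 11 + 1.0*(-0.0627 - 1.0604)
x^{k+1} = 1.0974
Step 2: z-update.
Minimize 8*z^2 + 1*z + (1.0/2)*(1.0974 - z + 1.0604)^2
FOC: (2*8 + 1.0)*z = -1 + 1.0*(1.0974 + 1.0604)
z^{k+1} = 0.0681
Step 3: u-update.
u^{k+1} = 1.0604 + 1.0974 - 0.0681 = 2.0897
Step 4: Primal residual = |1.0974 - 0.0681| = 1.0293


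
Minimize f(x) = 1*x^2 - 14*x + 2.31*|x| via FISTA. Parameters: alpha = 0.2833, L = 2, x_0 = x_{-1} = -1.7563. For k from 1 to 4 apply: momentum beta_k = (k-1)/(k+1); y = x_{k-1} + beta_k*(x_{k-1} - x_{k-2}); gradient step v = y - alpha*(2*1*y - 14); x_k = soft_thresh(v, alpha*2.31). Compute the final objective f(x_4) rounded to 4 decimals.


FISTA on f(x) = 1*x^2 - 14*x + 2.31*|x|
L = 2, alpha = 0.2833
Iteration 1: beta = 0.0, y = -1.7563 + 0.0*(-1.7563 + 1.7563) = -1.7563
  grad(y) = -17.5126, v = y - alpha*grad = 3.205
  prox(v) = soft_thresh(3.205, 0.6544) = 2.5506
Iteration 2: beta = 0.3333, y = 2.5506 + 0.3333*(2.5506 + 1.7563) = 3.9862
  grad(y) = -6.0275, v = y - alpha*grad = 5.6938
  prox(v) = soft_thresh(5.6938, 0.6544) = 5.0394
Iteration 3: beta = 0.5, y = 5.0394 + 0.5*(5.0394 - 2.5506) = 6.2838
  grad(y) = -1.4324, v = y - alpha*grad = 6.6896
  prox(v) = soft_thresh(6.6896, 0.6544) = 6.0352
Iteration 4: beta = 0.6, y = 6.0352 + 0.6*(6.0352 - 5.0394) = 6.6326
  grad(y) = -0.7347, v = y - alpha*grad = 6.8408
  prox(v) = soft_thresh(6.8408, 0.6544) = 6.1864
f(x_4) = 1*6.1864^2 - 14*6.1864 + 2.31*|6.1864| = -34.0475
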